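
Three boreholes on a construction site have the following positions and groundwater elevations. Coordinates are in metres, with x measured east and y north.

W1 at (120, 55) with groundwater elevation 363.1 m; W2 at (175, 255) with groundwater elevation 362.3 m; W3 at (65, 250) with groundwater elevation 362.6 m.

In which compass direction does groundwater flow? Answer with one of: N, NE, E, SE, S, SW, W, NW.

Three-point gradient (reference W1): Δ to W2 = (55, 200, -0.8), Δ to W3 = (-55, 195, -0.5).
∂h/∂x = -0.002578, ∂h/∂y = -0.003291 (det = 21725).
Flow = −∇h = (+0.002578 east, +0.003291 north), which points northeast.

NE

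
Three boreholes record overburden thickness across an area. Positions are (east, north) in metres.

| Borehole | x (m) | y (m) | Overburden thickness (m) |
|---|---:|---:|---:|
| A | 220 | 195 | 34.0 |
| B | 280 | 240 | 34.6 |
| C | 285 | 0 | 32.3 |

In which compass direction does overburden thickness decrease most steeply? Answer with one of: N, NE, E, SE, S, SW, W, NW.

S

With d = a·x + b·y + c and A as origin, the differences give:
  60·a + 45·b = +0.6
  65·a + (-195)·b = -1.7
Eliminate b (×(-195) and ×45, subtract): -14625·a = -40.50 → a = ∂d/∂x = +0.002769
Back-substitute: b = ∂d/∂y = +0.009641.
Steepest decrease is along −∇f = (-0.002769 E, -0.009641 N) → south.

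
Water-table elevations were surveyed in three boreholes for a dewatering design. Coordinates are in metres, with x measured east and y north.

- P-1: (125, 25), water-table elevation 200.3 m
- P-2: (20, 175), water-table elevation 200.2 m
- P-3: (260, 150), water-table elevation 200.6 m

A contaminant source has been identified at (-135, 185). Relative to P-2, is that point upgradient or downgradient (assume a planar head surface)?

With h = a·x + b·y + c and P-1 as origin, the differences give:
  (-105)·a + 150·b = -0.1
  135·a + 125·b = +0.3
Eliminate b (×125 and ×150, subtract): -33375·a = -57.50 → a = ∂h/∂x = +0.001723
Back-substitute: b = ∂h/∂y = +0.0005393.
Head at (-135, 185) = 200.3 + (+0.001723)·(-260) + (+0.0005393)·(160) = 199.94 m.
That is lower than the 200.2 m at P-2, so the point is downgradient.

downgradient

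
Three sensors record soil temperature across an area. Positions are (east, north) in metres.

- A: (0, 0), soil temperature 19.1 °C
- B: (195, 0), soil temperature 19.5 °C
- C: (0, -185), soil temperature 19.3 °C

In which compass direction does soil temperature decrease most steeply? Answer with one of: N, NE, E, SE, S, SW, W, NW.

∂T/∂x = (19.5 − 19.1) / (195 − 0) = +0.002051
∂T/∂y = (19.3 − 19.1) / (-185 − 0) = -0.001081
Steepest decrease is along −∇f = (-0.002051 E, +0.001081 N) → northwest.

NW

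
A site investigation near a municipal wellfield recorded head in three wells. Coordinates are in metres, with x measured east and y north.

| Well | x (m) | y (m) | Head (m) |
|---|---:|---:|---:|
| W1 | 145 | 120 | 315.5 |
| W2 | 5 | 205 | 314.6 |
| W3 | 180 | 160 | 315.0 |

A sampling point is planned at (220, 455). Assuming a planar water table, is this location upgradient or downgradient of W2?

downgradient

Taking W1 as reference: W2−W1 = (-140, 85, -0.9); W3−W1 = (35, 40, -0.5).
Solve a·Δx + b·Δy = Δh: det = (-140)·40 − 35·85 = -8575.
∂h/∂x = [(-0.9)·40 − (-0.5)·85] / -8575 = -0.0007580
∂h/∂y = [(-140)·(-0.5) − 35·(-0.9)] / -8575 = -0.01184
Head at (220, 455) = 315.5 + (-0.0007580)·(75) + (-0.01184)·(335) = 311.48 m.
That is lower than the 314.6 m at W2, so the point is downgradient.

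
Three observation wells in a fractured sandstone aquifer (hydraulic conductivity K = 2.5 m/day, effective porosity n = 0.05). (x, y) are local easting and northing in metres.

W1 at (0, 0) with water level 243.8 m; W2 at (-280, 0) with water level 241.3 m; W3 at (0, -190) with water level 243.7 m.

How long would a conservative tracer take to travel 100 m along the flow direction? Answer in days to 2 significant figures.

220 days

∂h/∂x = (241.3 − 243.8) / (-280 − 0) = +0.008929
∂h/∂y = (243.7 − 243.8) / (-190 − 0) = +0.0005263
|∇h| = √(0.008929² + 0.0005263²) = 0.008944
Seepage velocity v = K·i/n = 2.5 × 0.008944 / 0.05 = 0.4472 m/day.
t = 100 / 0.4472 = 223.6 days.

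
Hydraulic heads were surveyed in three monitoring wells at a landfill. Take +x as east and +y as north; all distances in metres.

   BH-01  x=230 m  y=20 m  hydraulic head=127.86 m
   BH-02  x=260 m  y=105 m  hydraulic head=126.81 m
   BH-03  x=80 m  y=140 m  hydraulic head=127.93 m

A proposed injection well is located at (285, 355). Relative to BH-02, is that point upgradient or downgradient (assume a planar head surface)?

With h = a·x + b·y + c and BH-01 as origin, the differences give:
  30·a + 85·b = -1.05
  (-150)·a + 120·b = +0.07
Eliminate b (×120 and ×85, subtract): 16350·a = -131.950 → a = ∂h/∂x = -0.008070
Back-substitute: b = ∂h/∂y = -0.009505.
Head at (285, 355) = 127.86 + (-0.008070)·(55) + (-0.009505)·(335) = 124.23 m.
That is lower than the 126.81 m at BH-02, so the point is downgradient.

downgradient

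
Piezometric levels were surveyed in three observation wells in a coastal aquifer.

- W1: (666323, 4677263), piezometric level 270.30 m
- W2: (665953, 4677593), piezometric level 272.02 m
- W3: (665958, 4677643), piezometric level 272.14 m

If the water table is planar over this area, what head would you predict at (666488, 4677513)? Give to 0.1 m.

270.6 m

With h = a·x + b·y + c and W1 as origin, the differences give:
  (-370)·a + 330·b = +1.72
  (-365)·a + 380·b = +1.84
Eliminate b (×380 and ×330, subtract): -20150·a = 46.400 → a = ∂h/∂x = -0.002303
Back-substitute: b = ∂h/∂y = +0.002630.
h(666488, 4677513) = 270.30 + (-0.002303)·(165) + (+0.002630)·(250) = 270.30 -0.380 +0.658 = 270.578 m.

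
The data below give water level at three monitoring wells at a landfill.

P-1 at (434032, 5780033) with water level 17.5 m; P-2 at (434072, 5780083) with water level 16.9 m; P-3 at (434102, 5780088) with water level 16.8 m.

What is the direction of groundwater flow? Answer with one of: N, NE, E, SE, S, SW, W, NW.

Three-point gradient (reference P-1): Δ to P-2 = (40, 50, -0.6), Δ to P-3 = (70, 55, -0.7).
∂h/∂x = -0.001538, ∂h/∂y = -0.01077 (det = -1300).
Flow = −∇h = (+0.001538 east, +0.01077 north), which points north.

N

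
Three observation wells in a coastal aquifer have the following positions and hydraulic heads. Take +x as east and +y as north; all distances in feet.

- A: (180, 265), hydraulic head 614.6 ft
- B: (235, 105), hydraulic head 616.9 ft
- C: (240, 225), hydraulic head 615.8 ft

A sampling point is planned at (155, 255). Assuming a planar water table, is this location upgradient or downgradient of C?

downgradient

Taking A as reference: B−A = (55, -160, +2.3); C−A = (60, -40, +1.2).
Solve a·Δx + b·Δy = Δh: det = 55·(-40) − 60·(-160) = 7400.
∂h/∂x = [(+2.3)·(-40) − (+1.2)·(-160)] / 7400 = +0.01351
∂h/∂y = [55·(+1.2) − 60·(+2.3)] / 7400 = -0.009730
Head at (155, 255) = 614.6 + (+0.01351)·(-25) + (-0.009730)·(-10) = 614.36 ft.
That is lower than the 615.8 ft at C, so the point is downgradient.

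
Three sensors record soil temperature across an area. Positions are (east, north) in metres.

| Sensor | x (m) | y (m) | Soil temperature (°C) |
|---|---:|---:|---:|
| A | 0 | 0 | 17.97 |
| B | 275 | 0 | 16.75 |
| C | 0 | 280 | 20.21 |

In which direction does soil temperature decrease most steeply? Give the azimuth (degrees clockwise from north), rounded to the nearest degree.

∂T/∂x = (16.75 − 17.97) / (275 − 0) = -0.004436
∂T/∂y = (20.21 − 17.97) / (280 − 0) = +0.008000
Steepest decrease is along −∇f: components (+0.004436 E, -0.008000 N).
Azimuth = atan2(+0.004436, -0.008000) = 151.0° ≈ 151°.

151°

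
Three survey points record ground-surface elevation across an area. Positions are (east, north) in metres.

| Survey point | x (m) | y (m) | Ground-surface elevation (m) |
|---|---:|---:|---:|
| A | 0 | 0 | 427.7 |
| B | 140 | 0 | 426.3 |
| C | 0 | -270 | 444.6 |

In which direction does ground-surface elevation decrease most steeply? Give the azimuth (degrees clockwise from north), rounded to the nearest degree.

009°

∂z/∂x = (426.3 − 427.7) / (140 − 0) = -0.010000
∂z/∂y = (444.6 − 427.7) / (-270 − 0) = -0.06259
Steepest decrease is along −∇f: components (+0.010000 E, +0.06259 N).
Azimuth = atan2(+0.010000, +0.06259) = 9.1° ≈ 009°.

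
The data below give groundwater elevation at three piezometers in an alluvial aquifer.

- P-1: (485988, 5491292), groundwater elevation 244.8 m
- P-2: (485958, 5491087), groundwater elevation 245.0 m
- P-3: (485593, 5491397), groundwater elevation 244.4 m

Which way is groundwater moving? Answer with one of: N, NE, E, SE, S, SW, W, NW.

Differences from P-1: to P-2 (Δx, Δy, Δh) = (-30, -205, +0.2); to P-3 = (-395, 105, -0.4).
Solve a·Δx + b·Δy = Δh: det = (-30)·105 − (-395)·(-205) = -84125.
∂h/∂x = [(+0.2)·105 − (-0.4)·(-205)] / -84125 = +0.0007251
∂h/∂y = [(-30)·(-0.4) − (-395)·(+0.2)] / -84125 = -0.001082
Flow = −∇h = (-0.0007251 east, +0.001082 north), which points northwest.

NW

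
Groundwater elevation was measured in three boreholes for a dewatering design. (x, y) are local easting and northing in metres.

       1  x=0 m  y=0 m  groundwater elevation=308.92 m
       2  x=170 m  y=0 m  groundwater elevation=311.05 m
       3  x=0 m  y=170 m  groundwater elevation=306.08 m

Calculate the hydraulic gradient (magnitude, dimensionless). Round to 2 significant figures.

∂h/∂x = (311.05 − 308.92) / (170 − 0) = +0.01253
∂h/∂y = (306.08 − 308.92) / (170 − 0) = -0.01671
|∇h| = √(0.01253² + -0.01671²) = 0.02089

0.021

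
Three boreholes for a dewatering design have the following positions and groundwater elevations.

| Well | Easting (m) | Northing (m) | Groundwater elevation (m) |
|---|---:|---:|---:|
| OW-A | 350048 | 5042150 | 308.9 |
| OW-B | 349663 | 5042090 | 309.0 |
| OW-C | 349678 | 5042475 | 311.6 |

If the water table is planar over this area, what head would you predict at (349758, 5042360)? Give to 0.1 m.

Taking OW-A as reference: OW-B−OW-A = (-385, -60, +0.1); OW-C−OW-A = (-370, 325, +2.7).
Determinant of the coordinate differences = (-385)·325 − (-370)·(-60) = -147325.
∂h/∂x = [(+0.1)·325 − (+2.7)·(-60)] / -147325 = -0.001320
∂h/∂y = [(-385)·(+2.7) − (-370)·(+0.1)] / -147325 = +0.006805
h(349758, 5042360) = 308.9 + (-0.001320)·(-290) + (+0.006805)·(210) = 308.9 +0.383 +1.429 = 310.712 m.

310.7 m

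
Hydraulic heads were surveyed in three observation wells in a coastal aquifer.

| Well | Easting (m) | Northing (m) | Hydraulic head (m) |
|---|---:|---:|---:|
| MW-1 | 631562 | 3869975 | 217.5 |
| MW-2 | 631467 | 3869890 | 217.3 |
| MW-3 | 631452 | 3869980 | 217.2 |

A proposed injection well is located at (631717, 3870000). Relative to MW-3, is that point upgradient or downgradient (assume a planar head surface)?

Differences from MW-1: to MW-2 (Δx, Δy, Δh) = (-95, -85, -0.2); to MW-3 = (-110, 5, -0.3).
Solve a·Δx + b·Δy = Δh: det = (-95)·5 − (-110)·(-85) = -9825.
∂h/∂x = [(-0.2)·5 − (-0.3)·(-85)] / -9825 = +0.002697
∂h/∂y = [(-95)·(-0.3) − (-110)·(-0.2)] / -9825 = -0.0006616
Head at (631717, 3870000) = 217.5 + (+0.002697)·(155) + (-0.0006616)·(25) = 217.90 m.
That is higher than the 217.2 m at MW-3, so the point is upgradient.

upgradient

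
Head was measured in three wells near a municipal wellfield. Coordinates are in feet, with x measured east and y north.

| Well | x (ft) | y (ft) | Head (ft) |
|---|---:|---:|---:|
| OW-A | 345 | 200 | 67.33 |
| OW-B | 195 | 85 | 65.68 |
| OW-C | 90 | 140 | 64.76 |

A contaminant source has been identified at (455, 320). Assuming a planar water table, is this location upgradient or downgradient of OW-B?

upgradient

Taking OW-A as reference: OW-B−OW-A = (-150, -115, -1.65); OW-C−OW-A = (-255, -60, -2.57).
Determinant of the coordinate differences = (-150)·(-60) − (-255)·(-115) = -20325.
∂h/∂x = [(-1.65)·(-60) − (-2.57)·(-115)] / -20325 = +0.009670
∂h/∂y = [(-150)·(-2.57) − (-255)·(-1.65)] / -20325 = +0.001734
Head at (455, 320) = 67.33 + (+0.009670)·(110) + (+0.001734)·(120) = 68.60 ft.
That is higher than the 65.68 ft at OW-B, so the point is upgradient.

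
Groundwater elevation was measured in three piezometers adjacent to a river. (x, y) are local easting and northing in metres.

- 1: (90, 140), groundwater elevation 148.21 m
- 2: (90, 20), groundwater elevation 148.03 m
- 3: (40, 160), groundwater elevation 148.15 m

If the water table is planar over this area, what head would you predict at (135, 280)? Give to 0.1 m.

Differences from 1: to 2 (Δx, Δy, Δh) = (0, -120, -0.18); to 3 = (-50, 20, -0.06).
Determinant of the coordinate differences = 0·20 − (-50)·(-120) = -6000.
∂h/∂x = [(-0.18)·20 − (-0.06)·(-120)] / -6000 = +0.001800
∂h/∂y = [0·(-0.06) − (-50)·(-0.18)] / -6000 = +0.001500
h(135, 280) = 148.21 + (+0.001800)·(45) + (+0.001500)·(140) = 148.21 +0.081 +0.210 = 148.501 m.

148.5 m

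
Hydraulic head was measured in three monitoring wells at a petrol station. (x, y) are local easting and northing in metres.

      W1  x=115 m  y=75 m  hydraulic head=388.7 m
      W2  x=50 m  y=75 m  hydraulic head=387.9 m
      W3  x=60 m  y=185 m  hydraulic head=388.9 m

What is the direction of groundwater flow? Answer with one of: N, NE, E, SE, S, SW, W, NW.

SW

With h = a·x + b·y + c and W1 as origin, the differences give:
  (-65)·a + 0·b = -0.8
  (-55)·a + 110·b = +0.2
Eliminate b (×110 and ×0, subtract): -7150·a = -88.00 → a = ∂h/∂x = +0.01231
Back-substitute: b = ∂h/∂y = +0.007972.
Flow = −∇h = (-0.01231 east, -0.007972 north), which points southwest.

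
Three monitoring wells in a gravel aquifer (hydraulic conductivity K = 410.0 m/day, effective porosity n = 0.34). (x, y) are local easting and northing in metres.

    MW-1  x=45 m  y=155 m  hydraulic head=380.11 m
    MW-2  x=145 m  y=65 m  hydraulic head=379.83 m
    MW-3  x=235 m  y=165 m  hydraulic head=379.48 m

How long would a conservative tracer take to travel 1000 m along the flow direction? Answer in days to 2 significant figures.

With h = a·x + b·y + c and MW-1 as origin, the differences give:
  100·a + (-90)·b = -0.28
  190·a + 10·b = -0.63
Eliminate b (×10 and ×(-90), subtract): 18100·a = -59.500 → a = ∂h/∂x = -0.003287
Back-substitute: b = ∂h/∂y = -0.0005414.
|∇h| = √(-0.003287² + -0.0005414²) = 0.003331
Seepage velocity v = K·i/n = 410.0 × 0.003331 / 0.34 = 4.017 m/day.
t = 1000 / 4.017 = 248.9 days.

250 days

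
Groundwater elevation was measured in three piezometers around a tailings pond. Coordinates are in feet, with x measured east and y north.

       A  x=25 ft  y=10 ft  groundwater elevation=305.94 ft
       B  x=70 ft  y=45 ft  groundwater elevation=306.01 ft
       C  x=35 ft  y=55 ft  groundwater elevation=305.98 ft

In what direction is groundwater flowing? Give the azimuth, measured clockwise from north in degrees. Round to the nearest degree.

Differences from A: to B (Δx, Δy, Δh) = (45, 35, +0.07); to C = (10, 45, +0.04).
Determinant of the coordinate differences = 45·45 − 10·35 = 1675.
∂h/∂x = [(+0.07)·45 − (+0.04)·35] / 1675 = +0.001045
∂h/∂y = [45·(+0.04) − 10·(+0.07)] / 1675 = +0.0006567
Flow direction (−∇h) has components (-0.001045 E, -0.0006567 N).
Azimuth = atan2(E, N) = atan2(-0.001045, -0.0006567) = 237.8° ≈ 238°.

238°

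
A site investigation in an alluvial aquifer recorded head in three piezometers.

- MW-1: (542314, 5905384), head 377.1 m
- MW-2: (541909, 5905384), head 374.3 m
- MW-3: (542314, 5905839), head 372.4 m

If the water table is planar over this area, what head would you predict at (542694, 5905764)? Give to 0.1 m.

∂h/∂x = (374.3 − 377.1) / (541909 − 542314) = +0.006914
∂h/∂y = (372.4 − 377.1) / (5905839 − 5905384) = -0.01033
h(542694, 5905764) = 377.1 + (+0.006914)·(380) + (-0.01033)·(380) = 377.1 +2.627 -3.925 = 375.802 m.

375.8 m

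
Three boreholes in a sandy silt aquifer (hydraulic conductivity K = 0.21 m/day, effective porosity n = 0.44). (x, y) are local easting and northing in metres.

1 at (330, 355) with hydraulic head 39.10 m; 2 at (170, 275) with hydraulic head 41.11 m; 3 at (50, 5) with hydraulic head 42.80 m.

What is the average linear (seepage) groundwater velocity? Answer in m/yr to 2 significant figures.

Taking 1 as reference: 2−1 = (-160, -80, +2.01); 3−1 = (-280, -350, +3.70).
Solve a·Δx + b·Δy = Δh: det = (-160)·(-350) − (-280)·(-80) = 33600.
∂h/∂x = [(+2.01)·(-350) − (+3.70)·(-80)] / 33600 = -0.01213
∂h/∂y = [(-160)·(+3.70) − (-280)·(+2.01)] / 33600 = -0.0008690
|∇h| = √(-0.01213² + -0.0008690²) = 0.01216
Seepage velocity v = K·i/n = 0.21 × 0.01216 / 0.44 = 0.005804 m/day = 2.12 m/yr.

2.1 m/yr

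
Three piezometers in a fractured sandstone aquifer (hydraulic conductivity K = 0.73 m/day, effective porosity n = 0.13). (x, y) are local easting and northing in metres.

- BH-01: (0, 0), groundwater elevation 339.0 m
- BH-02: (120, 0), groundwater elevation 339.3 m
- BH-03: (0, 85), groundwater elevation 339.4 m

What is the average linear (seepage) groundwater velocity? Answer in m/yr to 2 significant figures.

11 m/yr

∂h/∂x = (339.3 − 339.0) / (120 − 0) = +0.002500
∂h/∂y = (339.4 − 339.0) / (85 − 0) = +0.004706
|∇h| = √(0.002500² + 0.004706²) = 0.005329
Seepage velocity v = K·i/n = 0.73 × 0.005329 / 0.13 = 0.02992 m/day = 10.93 m/yr.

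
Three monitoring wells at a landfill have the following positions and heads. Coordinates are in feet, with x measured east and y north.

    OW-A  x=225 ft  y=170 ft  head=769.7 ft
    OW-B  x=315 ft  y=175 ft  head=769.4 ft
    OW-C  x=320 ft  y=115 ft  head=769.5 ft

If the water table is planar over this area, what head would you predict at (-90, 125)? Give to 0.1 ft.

Three-point gradient (reference OW-A): Δ to OW-B = (90, 5, -0.3), Δ to OW-C = (95, -55, -0.2).
∂h/∂x = -0.003226, ∂h/∂y = -0.001935 (det = -5425).
h(-90, 125) = 769.7 + (-0.003226)·(-315) + (-0.001935)·(-45) = 769.7 +1.016 +0.087 = 770.803 ft.

770.8 ft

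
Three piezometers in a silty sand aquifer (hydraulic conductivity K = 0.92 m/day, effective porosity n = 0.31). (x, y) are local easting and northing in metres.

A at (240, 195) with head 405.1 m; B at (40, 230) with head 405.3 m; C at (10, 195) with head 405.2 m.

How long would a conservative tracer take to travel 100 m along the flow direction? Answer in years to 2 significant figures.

Three-point gradient (reference A): Δ to B = (-200, 35, +0.2), Δ to C = (-230, 0, +0.1).
∂h/∂x = -0.0004348, ∂h/∂y = +0.003230 (det = 8050).
|∇h| = √(-0.0004348² + 0.003230²) = 0.003259
Seepage velocity v = K·i/n = 0.92 × 0.003259 / 0.31 = 0.009672 m/day.
t = 100 / 0.009672 = 1.034e+04 days = 28.3 years.

28 years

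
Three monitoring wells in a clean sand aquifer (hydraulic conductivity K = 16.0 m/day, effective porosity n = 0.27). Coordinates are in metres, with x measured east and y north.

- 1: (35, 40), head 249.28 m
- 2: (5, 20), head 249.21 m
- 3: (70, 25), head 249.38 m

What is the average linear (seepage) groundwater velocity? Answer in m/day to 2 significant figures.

0.16 m/day

With h = a·x + b·y + c and 1 as origin, the differences give:
  (-30)·a + (-20)·b = -0.07
  35·a + (-15)·b = +0.10
Eliminate b (×(-15) and ×(-20), subtract): 1150·a = 3.050 → a = ∂h/∂x = +0.002652
Back-substitute: b = ∂h/∂y = -0.0004783.
|∇h| = √(0.002652² + -0.0004783²) = 0.002695
Seepage velocity v = K·i/n = 16.0 × 0.002695 / 0.27 = 0.1597 m/day.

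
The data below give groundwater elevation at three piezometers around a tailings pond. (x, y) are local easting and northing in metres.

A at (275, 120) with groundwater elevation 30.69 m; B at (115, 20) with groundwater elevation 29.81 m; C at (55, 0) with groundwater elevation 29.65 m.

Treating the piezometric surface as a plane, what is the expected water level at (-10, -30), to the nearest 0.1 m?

Taking A as reference: B−A = (-160, -100, -0.88); C−A = (-220, -120, -1.04).
Solve a·Δx + b·Δy = Δh: det = (-160)·(-120) − (-220)·(-100) = -2800.
∂h/∂x = [(-0.88)·(-120) − (-1.04)·(-100)] / -2800 = -0.0005714
∂h/∂y = [(-160)·(-1.04) − (-220)·(-0.88)] / -2800 = +0.009714
h(-10, -30) = 30.69 + (-0.0005714)·(-285) + (+0.009714)·(-150) = 30.69 +0.163 -1.457 = 29.396 m.

29.4 m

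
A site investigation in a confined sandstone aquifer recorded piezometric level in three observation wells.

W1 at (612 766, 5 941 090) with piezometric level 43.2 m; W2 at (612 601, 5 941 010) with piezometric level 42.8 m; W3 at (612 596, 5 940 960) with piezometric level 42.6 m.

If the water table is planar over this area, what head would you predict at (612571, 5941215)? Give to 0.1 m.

Differences from W1: to W2 (Δx, Δy, Δh) = (-165, -80, -0.4); to W3 = (-170, -130, -0.6).
Determinant of the coordinate differences = (-165)·(-130) − (-170)·(-80) = 7850.
∂h/∂x = [(-0.4)·(-130) − (-0.6)·(-80)] / 7850 = +0.0005096
∂h/∂y = [(-165)·(-0.6) − (-170)·(-0.4)] / 7850 = +0.003949
h(612571, 5941215) = 43.2 + (+0.0005096)·(-195) + (+0.003949)·(125) = 43.2 -0.099 +0.494 = 43.594 m.

43.6 m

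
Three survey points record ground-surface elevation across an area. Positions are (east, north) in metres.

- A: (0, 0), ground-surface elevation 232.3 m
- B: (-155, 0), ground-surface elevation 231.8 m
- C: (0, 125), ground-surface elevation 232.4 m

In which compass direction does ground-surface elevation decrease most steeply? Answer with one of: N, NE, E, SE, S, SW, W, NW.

W

∂z/∂x = (231.8 − 232.3) / (-155 − 0) = +0.003226
∂z/∂y = (232.4 − 232.3) / (125 − 0) = +0.0008000
Steepest decrease is along −∇f = (-0.003226 E, -0.0008000 N) → west.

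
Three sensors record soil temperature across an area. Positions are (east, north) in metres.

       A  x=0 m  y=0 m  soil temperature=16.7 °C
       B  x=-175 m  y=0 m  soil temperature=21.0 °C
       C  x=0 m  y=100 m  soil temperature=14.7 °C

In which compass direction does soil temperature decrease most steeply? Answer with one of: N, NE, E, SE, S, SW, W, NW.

∂T/∂x = (21.0 − 16.7) / (-175 − 0) = -0.02457
∂T/∂y = (14.7 − 16.7) / (100 − 0) = -0.02000
Steepest decrease is along −∇f = (+0.02457 E, +0.02000 N) → northeast.

NE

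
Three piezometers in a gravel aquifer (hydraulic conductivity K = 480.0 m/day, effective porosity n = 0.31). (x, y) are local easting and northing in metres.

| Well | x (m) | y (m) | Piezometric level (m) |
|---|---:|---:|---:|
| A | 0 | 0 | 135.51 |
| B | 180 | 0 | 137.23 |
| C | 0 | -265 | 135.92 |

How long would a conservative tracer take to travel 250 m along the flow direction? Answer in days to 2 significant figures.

17 days

∂h/∂x = (137.23 − 135.51) / (180 − 0) = +0.009556
∂h/∂y = (135.92 − 135.51) / (-265 − 0) = -0.001547
|∇h| = √(0.009556² + -0.001547²) = 0.00968
Seepage velocity v = K·i/n = 480.0 × 0.00968 / 0.31 = 14.99 m/day.
t = 250 / 14.99 = 16.68 days.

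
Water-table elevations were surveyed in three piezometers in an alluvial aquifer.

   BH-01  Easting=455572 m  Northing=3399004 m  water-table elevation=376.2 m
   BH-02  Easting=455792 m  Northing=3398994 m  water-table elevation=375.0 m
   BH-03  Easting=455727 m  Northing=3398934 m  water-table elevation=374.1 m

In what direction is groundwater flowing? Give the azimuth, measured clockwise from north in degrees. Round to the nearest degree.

Taking BH-01 as reference: BH-02−BH-01 = (220, -10, -1.2); BH-03−BH-01 = (155, -70, -2.1).
Solve a·Δx + b·Δy = Δh: det = 220·(-70) − 155·(-10) = -13850.
∂h/∂x = [(-1.2)·(-70) − (-2.1)·(-10)] / -13850 = -0.004549
∂h/∂y = [220·(-2.1) − 155·(-1.2)] / -13850 = +0.01993
Flow direction (−∇h) has components (+0.004549 E, -0.01993 N).
Azimuth = atan2(E, N) = atan2(+0.004549, -0.01993) = 167.1° ≈ 167°.

167°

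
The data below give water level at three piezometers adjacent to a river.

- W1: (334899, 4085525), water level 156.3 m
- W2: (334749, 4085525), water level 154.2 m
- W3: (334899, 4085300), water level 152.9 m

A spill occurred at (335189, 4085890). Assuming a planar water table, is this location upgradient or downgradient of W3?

∂h/∂x = (154.2 − 156.3) / (334749 − 334899) = +0.01400
∂h/∂y = (152.9 − 156.3) / (4085300 − 4085525) = +0.01511
Head at (335189, 4085890) = 156.3 + (+0.01400)·(290) + (+0.01511)·(365) = 165.88 m.
That is higher than the 152.9 m at W3, so the point is upgradient.

upgradient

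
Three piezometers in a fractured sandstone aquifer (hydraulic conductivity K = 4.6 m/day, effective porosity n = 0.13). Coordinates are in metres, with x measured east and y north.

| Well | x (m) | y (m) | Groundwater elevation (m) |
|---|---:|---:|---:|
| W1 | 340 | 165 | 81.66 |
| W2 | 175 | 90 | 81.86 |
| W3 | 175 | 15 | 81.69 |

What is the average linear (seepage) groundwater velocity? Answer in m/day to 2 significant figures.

0.11 m/day

With h = a·x + b·y + c and W1 as origin, the differences give:
  (-165)·a + (-75)·b = +0.20
  (-165)·a + (-150)·b = +0.03
Eliminate b (×(-150) and ×(-75), subtract): 12375·a = -27.750 → a = ∂h/∂x = -0.002242
Back-substitute: b = ∂h/∂y = +0.002267.
|∇h| = √(-0.002242² + 0.002267²) = 0.003188
Seepage velocity v = K·i/n = 4.6 × 0.003188 / 0.13 = 0.1128 m/day.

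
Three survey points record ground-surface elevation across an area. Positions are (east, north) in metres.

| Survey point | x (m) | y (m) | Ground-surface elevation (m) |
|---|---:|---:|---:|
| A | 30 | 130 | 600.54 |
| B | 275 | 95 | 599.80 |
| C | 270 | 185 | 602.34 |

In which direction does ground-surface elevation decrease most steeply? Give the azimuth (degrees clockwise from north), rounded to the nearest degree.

Differences from A: to B (Δx, Δy, Δh) = (245, -35, -0.74); to C = (240, 55, +1.80).
Determinant of the coordinate differences = 245·55 − 240·(-35) = 21875.
∂z/∂x = [(-0.74)·55 − (+1.80)·(-35)] / 21875 = +0.001019
∂z/∂y = [245·(+1.80) − 240·(-0.74)] / 21875 = +0.02828
Steepest decrease is along −∇f: components (-0.001019 E, -0.02828 N).
Azimuth = atan2(-0.001019, -0.02828) = 182.1° ≈ 182°.

182°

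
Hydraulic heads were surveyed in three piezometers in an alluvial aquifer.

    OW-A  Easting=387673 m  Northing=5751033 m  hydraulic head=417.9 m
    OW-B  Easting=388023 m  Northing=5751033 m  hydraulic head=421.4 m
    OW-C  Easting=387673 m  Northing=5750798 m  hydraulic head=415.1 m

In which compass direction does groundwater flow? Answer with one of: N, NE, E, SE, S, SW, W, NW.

SW

∂h/∂x = (421.4 − 417.9) / (388023 − 387673) = +0.01000
∂h/∂y = (415.1 − 417.9) / (5750798 − 5751033) = +0.01191
Flow = −∇h = (-0.01000 east, -0.01191 north), which points southwest.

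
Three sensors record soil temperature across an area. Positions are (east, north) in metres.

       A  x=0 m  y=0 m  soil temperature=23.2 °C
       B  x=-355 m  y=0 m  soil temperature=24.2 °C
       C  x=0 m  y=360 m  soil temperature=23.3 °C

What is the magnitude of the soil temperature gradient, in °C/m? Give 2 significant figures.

0.0028 °C/m

∂T/∂x = (24.2 − 23.2) / (-355 − 0) = -0.002817
∂T/∂y = (23.3 − 23.2) / (360 − 0) = +0.0002778
|∇f| = √(-0.002817² + 0.0002778²) = 0.002831 °C/m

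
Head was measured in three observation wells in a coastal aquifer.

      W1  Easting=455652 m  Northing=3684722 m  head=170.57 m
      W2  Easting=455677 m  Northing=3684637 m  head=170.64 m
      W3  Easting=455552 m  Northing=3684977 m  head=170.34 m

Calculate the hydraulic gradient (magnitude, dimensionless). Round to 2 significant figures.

0.00099

Taking W1 as reference: W2−W1 = (25, -85, +0.07); W3−W1 = (-100, 255, -0.23).
Solve a·Δx + b·Δy = Δh: det = 25·255 − (-100)·(-85) = -2125.
∂h/∂x = [(+0.07)·255 − (-0.23)·(-85)] / -2125 = +0.0008000
∂h/∂y = [25·(-0.23) − (-100)·(+0.07)] / -2125 = -0.0005882
|∇h| = √(0.0008000² + -0.0005882²) = 0.000993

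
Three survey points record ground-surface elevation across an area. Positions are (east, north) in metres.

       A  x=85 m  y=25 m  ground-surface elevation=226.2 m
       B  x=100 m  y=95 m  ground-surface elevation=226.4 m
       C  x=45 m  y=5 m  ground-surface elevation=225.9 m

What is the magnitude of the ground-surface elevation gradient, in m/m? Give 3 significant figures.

With z = a·x + b·y + c and A as origin, the differences give:
  15·a + 70·b = +0.2
  (-40)·a + (-20)·b = -0.3
Eliminate b (×(-20) and ×70, subtract): 2500·a = 17.00 → a = ∂z/∂x = +0.006800
Back-substitute: b = ∂z/∂y = +0.001400.
|∇f| = √(0.006800² + 0.001400²) = 0.006943 m/m

0.00694 m/m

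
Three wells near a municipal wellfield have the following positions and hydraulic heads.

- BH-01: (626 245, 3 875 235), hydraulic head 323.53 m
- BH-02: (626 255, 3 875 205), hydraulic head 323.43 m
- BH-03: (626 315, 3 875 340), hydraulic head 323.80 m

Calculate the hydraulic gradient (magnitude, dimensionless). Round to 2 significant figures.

0.0032

With h = a·x + b·y + c and BH-01 as origin, the differences give:
  10·a + (-30)·b = -0.10
  70·a + 105·b = +0.27
Eliminate b (×105 and ×(-30), subtract): 3150·a = -2.400 → a = ∂h/∂x = -0.0007619
Back-substitute: b = ∂h/∂y = +0.003079.
|∇h| = √(-0.0007619² + 0.003079²) = 0.003172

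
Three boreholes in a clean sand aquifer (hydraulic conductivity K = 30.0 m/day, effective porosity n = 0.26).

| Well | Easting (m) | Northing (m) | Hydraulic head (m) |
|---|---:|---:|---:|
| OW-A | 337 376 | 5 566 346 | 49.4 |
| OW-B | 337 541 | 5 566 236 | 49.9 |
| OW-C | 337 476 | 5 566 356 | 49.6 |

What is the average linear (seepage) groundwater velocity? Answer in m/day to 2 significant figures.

With h = a·x + b·y + c and OW-A as origin, the differences give:
  165·a + (-110)·b = +0.5
  100·a + 10·b = +0.2
Eliminate b (×10 and ×(-110), subtract): 12650·a = 27.00 → a = ∂h/∂x = +0.002134
Back-substitute: b = ∂h/∂y = -0.001344.
|∇h| = √(0.002134² + -0.001344²) = 0.002522
Seepage velocity v = K·i/n = 30.0 × 0.002522 / 0.26 = 0.291 m/day.

0.29 m/day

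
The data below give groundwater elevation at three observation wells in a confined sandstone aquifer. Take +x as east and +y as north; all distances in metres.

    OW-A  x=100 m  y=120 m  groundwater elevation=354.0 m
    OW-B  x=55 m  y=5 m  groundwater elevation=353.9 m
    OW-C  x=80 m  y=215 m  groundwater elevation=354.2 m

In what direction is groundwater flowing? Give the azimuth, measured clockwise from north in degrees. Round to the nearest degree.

129°

Three-point gradient (reference OW-A): Δ to OW-B = (-45, -115, -0.1), Δ to OW-C = (-20, 95, +0.2).
∂h/∂x = -0.002053, ∂h/∂y = +0.001673 (det = -6575).
Flow direction (−∇h) has components (+0.002053 E, -0.001673 N).
Azimuth = atan2(E, N) = atan2(+0.002053, -0.001673) = 129.2° ≈ 129°.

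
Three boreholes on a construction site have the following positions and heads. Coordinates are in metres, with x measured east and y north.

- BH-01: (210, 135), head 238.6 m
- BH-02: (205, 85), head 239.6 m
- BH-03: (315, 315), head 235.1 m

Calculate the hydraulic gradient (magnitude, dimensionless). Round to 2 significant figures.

Taking BH-01 as reference: BH-02−BH-01 = (-5, -50, +1.0); BH-03−BH-01 = (105, 180, -3.5).
Solve a·Δx + b·Δy = Δh: det = (-5)·180 − 105·(-50) = 4350.
∂h/∂x = [(+1.0)·180 − (-3.5)·(-50)] / 4350 = +0.001149
∂h/∂y = [(-5)·(-3.5) − 105·(+1.0)] / 4350 = -0.02011
|∇h| = √(0.001149² + -0.02011²) = 0.02014

0.020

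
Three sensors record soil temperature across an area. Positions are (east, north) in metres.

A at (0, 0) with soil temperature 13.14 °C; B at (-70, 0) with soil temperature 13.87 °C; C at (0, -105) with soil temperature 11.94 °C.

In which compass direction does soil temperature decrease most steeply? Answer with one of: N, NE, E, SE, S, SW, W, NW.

∂T/∂x = (13.87 − 13.14) / (-70 − 0) = -0.01043
∂T/∂y = (11.94 − 13.14) / (-105 − 0) = +0.01143
Steepest decrease is along −∇f = (+0.01043 E, -0.01143 N) → southeast.

SE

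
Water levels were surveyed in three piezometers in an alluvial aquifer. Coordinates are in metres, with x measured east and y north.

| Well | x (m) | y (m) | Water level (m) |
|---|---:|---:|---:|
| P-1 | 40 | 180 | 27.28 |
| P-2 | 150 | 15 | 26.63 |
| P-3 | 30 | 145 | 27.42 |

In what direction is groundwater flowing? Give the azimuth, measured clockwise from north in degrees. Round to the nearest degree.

With h = a·x + b·y + c and P-1 as origin, the differences give:
  110·a + (-165)·b = -0.65
  (-10)·a + (-35)·b = +0.14
Eliminate b (×(-35) and ×(-165), subtract): -5500·a = 45.850 → a = ∂h/∂x = -0.008336
Back-substitute: b = ∂h/∂y = -0.001618.
Flow direction (−∇h) has components (+0.008336 E, +0.001618 N).
Azimuth = atan2(E, N) = atan2(+0.008336, +0.001618) = 79.0° ≈ 079°.

079°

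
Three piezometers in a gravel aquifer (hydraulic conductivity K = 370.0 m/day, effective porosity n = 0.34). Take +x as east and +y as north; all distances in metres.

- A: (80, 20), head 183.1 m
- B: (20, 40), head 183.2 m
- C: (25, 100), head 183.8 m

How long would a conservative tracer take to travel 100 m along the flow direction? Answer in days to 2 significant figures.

Differences from A: to B (Δx, Δy, Δh) = (-60, 20, +0.1); to C = (-55, 80, +0.7).
Determinant of the coordinate differences = (-60)·80 − (-55)·20 = -3700.
∂h/∂x = [(+0.1)·80 − (+0.7)·20] / -3700 = +0.001622
∂h/∂y = [(-60)·(+0.7) − (-55)·(+0.1)] / -3700 = +0.009865
|∇h| = √(0.001622² + 0.009865²) = 0.009997
Seepage velocity v = K·i/n = 370.0 × 0.009997 / 0.34 = 10.88 m/day.
t = 100 / 10.88 = 9.191 days.

9.2 days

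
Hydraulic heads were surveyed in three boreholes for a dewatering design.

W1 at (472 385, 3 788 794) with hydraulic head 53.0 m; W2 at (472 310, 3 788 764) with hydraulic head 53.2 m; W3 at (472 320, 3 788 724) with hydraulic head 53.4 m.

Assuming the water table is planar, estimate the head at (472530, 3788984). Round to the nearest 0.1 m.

With h = a·x + b·y + c and W1 as origin, the differences give:
  (-75)·a + (-30)·b = +0.2
  (-65)·a + (-70)·b = +0.4
Eliminate b (×(-70) and ×(-30), subtract): 3300·a = -2.00 → a = ∂h/∂x = -0.0006061
Back-substitute: b = ∂h/∂y = -0.005152.
h(472530, 3788984) = 53.0 + (-0.0006061)·(145) + (-0.005152)·(190) = 53.0 -0.088 -0.979 = 51.933 m.

51.9 m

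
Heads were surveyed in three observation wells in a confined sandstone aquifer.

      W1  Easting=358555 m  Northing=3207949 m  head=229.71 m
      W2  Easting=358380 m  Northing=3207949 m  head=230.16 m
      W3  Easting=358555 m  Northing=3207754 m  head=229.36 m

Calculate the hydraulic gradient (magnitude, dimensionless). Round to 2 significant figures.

0.0031

∂h/∂x = (230.16 − 229.71) / (358380 − 358555) = -0.002571
∂h/∂y = (229.36 − 229.71) / (3207754 − 3207949) = +0.001795
|∇h| = √(-0.002571² + 0.001795²) = 0.003136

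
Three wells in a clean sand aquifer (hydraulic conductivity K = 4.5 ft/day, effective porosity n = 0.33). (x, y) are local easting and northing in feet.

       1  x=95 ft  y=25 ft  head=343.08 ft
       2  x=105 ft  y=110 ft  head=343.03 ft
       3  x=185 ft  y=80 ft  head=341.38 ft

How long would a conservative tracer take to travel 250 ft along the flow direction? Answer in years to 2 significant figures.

2.5 years

With h = a·x + b·y + c and 1 as origin, the differences give:
  10·a + 85·b = -0.05
  90·a + 55·b = -1.70
Eliminate b (×55 and ×85, subtract): -7100·a = 141.750 → a = ∂h/∂x = -0.01996
Back-substitute: b = ∂h/∂y = +0.001761.
|∇h| = √(-0.01996² + 0.001761²) = 0.02004
Seepage velocity v = K·i/n = 4.5 × 0.02004 / 0.33 = 0.2733 ft/day.
t = 250 / 0.2733 = 914.7 days = 2.5 years.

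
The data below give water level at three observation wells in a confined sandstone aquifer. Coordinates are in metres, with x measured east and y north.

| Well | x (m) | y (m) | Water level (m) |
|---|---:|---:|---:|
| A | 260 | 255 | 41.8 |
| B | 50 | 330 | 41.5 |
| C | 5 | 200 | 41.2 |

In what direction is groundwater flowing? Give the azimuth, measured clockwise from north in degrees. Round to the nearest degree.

231°

Differences from A: to B (Δx, Δy, Δh) = (-210, 75, -0.3); to C = (-255, -55, -0.6).
Determinant of the coordinate differences = (-210)·(-55) − (-255)·75 = 30675.
∂h/∂x = [(-0.3)·(-55) − (-0.6)·75] / 30675 = +0.002005
∂h/∂y = [(-210)·(-0.6) − (-255)·(-0.3)] / 30675 = +0.001614
Flow direction (−∇h) has components (-0.002005 E, -0.001614 N).
Azimuth = atan2(E, N) = atan2(-0.002005, -0.001614) = 231.2° ≈ 231°.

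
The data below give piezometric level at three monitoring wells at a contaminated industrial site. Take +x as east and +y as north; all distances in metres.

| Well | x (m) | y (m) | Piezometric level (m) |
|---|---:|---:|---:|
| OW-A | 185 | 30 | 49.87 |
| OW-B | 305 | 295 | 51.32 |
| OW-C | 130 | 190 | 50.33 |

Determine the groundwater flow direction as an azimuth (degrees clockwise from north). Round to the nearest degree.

Differences from OW-A: to OW-B (Δx, Δy, Δh) = (120, 265, +1.45); to OW-C = (-55, 160, +0.46).
Solve a·Δx + b·Δy = Δh: det = 120·160 − (-55)·265 = 33775.
∂h/∂x = [(+1.45)·160 − (+0.46)·265] / 33775 = +0.003260
∂h/∂y = [120·(+0.46) − (-55)·(+1.45)] / 33775 = +0.003996
Flow direction (−∇h) has components (-0.003260 E, -0.003996 N).
Azimuth = atan2(E, N) = atan2(-0.003260, -0.003996) = 219.2° ≈ 219°.

219°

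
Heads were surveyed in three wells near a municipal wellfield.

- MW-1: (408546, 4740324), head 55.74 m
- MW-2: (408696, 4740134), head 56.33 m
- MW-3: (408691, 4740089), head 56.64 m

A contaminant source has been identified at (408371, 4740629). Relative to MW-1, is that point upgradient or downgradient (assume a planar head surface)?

Differences from MW-1: to MW-2 (Δx, Δy, Δh) = (150, -190, +0.59); to MW-3 = (145, -235, +0.90).
Solve a·Δx + b·Δy = Δh: det = 150·(-235) − 145·(-190) = -7700.
∂h/∂x = [(+0.59)·(-235) − (+0.90)·(-190)] / -7700 = -0.004201
∂h/∂y = [150·(+0.90) − 145·(+0.59)] / -7700 = -0.006422
Head at (408371, 4740629) = 55.74 + (-0.004201)·(-175) + (-0.006422)·(305) = 54.52 m.
That is lower than the 55.74 m at MW-1, so the point is downgradient.

downgradient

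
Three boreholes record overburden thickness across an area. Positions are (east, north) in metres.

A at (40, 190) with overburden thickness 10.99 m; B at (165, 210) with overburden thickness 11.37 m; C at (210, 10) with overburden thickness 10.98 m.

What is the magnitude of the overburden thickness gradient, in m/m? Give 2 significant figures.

0.0037 m/m

Three-point gradient (reference A): Δ to B = (125, 20, +0.38), Δ to C = (170, -180, -0.01).
∂d/∂x = +0.002633, ∂d/∂y = +0.002542 (det = -25900).
|∇f| = √(0.002633² + 0.002542²) = 0.00366 m/m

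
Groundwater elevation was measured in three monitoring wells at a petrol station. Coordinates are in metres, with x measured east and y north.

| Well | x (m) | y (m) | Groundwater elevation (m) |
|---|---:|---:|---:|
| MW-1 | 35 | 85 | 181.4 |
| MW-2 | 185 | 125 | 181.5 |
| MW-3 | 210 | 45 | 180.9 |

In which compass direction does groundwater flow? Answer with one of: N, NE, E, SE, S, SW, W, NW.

S

With h = a·x + b·y + c and MW-1 as origin, the differences give:
  150·a + 40·b = +0.1
  175·a + (-40)·b = -0.5
Eliminate b (×(-40) and ×40, subtract): -13000·a = 16.00 → a = ∂h/∂x = -0.001231
Back-substitute: b = ∂h/∂y = +0.007115.
Flow = −∇h = (+0.001231 east, -0.007115 north), which points south.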